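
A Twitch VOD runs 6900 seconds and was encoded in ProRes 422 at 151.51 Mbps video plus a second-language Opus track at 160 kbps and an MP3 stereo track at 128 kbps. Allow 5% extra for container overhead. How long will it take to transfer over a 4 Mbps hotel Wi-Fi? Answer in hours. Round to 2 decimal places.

76.37 hours

Audio total: 160 + 128 = 288 kbps = 0.288 Mbps.
Total bitrate: 151.798 Mbps.
File: 151.798 Mbps × 6900 s = 1047406.2 Mb.
With 5% container overhead: ×1.05. → 1099776.5 Mb.
At 4 Mbps: 1099776.5 / 4 = 274944.1 s ≈ 76.4 hours.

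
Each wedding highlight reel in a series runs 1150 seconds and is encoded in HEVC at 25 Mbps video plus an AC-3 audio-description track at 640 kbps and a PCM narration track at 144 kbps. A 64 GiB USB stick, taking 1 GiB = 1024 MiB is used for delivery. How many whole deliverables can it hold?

18

Audio total: 640 + 144 = 784 kbps = 0.784 Mbps.
Total bitrate: 25.784 Mbps.
Per item: 25.784 Mbps × 1150 s = 29,652 Mb = 3,706 MB.
Capacity: 64 GiB = 549,756 Mb; 18.54 items → 18 complete.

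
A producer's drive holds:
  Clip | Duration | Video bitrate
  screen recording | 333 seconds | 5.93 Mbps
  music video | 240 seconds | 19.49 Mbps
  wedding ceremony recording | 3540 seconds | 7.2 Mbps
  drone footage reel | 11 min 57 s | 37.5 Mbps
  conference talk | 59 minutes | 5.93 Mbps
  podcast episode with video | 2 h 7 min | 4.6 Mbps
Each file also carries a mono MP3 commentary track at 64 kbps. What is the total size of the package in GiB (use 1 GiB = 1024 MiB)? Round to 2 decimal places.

13.52 GiB

Audio: 64 kbps = 0.064 Mbps.
screen recording: 5.994 Mbps × 333 s = 1996.0 Mb
music video: 19.554 Mbps × 240 s = 4693.0 Mb
wedding ceremony recording: 7.264 Mbps × 3540 s = 25714.6 Mb
drone footage reel: 37.564 Mbps × 717 s = 26933.4 Mb
conference talk: 5.994 Mbps × 3540 s = 21218.8 Mb
podcast episode with video: 4.664 Mbps × 7620 s = 35539.7 Mb
Total: 116095.4 Mb = 14511.9 MB.
= 13.52 GiB.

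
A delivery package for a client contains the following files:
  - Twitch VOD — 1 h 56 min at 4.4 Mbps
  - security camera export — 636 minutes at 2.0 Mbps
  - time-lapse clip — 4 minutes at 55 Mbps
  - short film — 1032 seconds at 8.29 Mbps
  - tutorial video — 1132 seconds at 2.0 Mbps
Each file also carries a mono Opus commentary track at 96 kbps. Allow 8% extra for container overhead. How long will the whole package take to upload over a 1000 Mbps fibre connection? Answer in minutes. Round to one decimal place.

2.4 minutes

Audio: 96 kbps = 0.096 Mbps.
Twitch VOD: 4.496 Mbps × 6960 s × 1.08 = 33795.5 Mb
security camera export: 2.096 Mbps × 38160 s × 1.08 = 86382.0 Mb
time-lapse clip: 55.096 Mbps × 240 s × 1.08 = 14280.9 Mb
short film: 8.386 Mbps × 1032 s × 1.08 = 9346.7 Mb
tutorial video: 2.096 Mbps × 1132 s × 1.08 = 2562.5 Mb
Total: 146367.6 Mb = 18296.0 MB.
At 1000 Mbps: 146367.6 / 1000 = 146 s ≈ 2.44 minutes.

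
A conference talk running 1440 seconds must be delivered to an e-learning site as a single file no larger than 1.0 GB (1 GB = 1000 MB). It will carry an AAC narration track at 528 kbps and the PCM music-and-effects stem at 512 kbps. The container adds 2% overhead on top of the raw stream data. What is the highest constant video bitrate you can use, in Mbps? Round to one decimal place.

Budget: 1.0 GB = 8000.0 Mb.
Stream payload after overhead: 8000.0 / 1.02 = 7843.1 Mb.
Total bitrate budget: 7843.1 Mb / 1440 s = 5.447 Mbps.
Audio total: 528 + 512 = 1040 kbps = 1.040 Mbps.
Video: 5.447 − 1.040 = 4.407 Mbps.

4.4 Mbps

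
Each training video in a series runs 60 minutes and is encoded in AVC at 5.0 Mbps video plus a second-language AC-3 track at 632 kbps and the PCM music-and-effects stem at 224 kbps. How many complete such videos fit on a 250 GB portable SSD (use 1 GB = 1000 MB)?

94

60 min = 3600 s
Audio total: 632 + 224 = 856 kbps = 0.856 Mbps.
Total bitrate: 5.856 Mbps.
Per item: 5.856 Mbps × 3600 s = 21,082 Mb = 2,635 MB.
Capacity: 250 GB = 2,000,000 Mb; 94.87 items → 94 complete.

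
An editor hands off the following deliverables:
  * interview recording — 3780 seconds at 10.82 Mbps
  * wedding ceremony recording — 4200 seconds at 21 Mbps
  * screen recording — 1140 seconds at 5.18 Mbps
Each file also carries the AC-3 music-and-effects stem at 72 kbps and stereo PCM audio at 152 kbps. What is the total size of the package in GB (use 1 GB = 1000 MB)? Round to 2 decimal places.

17.13 GB

Audio total: 72 + 152 = 224 kbps = 0.224 Mbps.
interview recording: 11.044 Mbps × 3780 s = 41746.3 Mb
wedding ceremony recording: 21.224 Mbps × 4200 s = 89140.8 Mb
screen recording: 5.404 Mbps × 1140 s = 6160.6 Mb
Total: 137047.7 Mb = 17131.0 MB.
= 17.13 GB.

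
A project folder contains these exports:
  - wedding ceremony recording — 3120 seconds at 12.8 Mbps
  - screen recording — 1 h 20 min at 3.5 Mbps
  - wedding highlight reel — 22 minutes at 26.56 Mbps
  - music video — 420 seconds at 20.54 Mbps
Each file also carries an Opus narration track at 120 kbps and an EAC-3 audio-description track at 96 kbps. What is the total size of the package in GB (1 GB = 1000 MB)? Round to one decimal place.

Audio total: 120 + 96 = 216 kbps = 0.216 Mbps.
wedding ceremony recording: 13.016 Mbps × 3120 s = 40609.9 Mb
screen recording: 3.716 Mbps × 4800 s = 17836.8 Mb
wedding highlight reel: 26.776 Mbps × 1320 s = 35344.3 Mb
music video: 20.756 Mbps × 420 s = 8717.5 Mb
Total: 102508.6 Mb = 12813.6 MB.
= 12.81 GB.

12.8 GB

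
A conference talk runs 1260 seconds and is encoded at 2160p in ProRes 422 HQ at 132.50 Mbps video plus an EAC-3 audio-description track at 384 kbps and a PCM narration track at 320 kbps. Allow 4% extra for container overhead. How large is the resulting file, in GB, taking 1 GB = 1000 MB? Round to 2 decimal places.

21.82 GB

Audio total: 384 + 320 = 704 kbps = 0.704 Mbps.
Total bitrate: 132.50 + 0.704 = 133.204 Mbps.
Stream data: 133.204 Mbps × 1260 s = 167837.0 Mb.
With 4% container overhead: ×1.04.
174,551 Mb ÷ 8 = 21,819 MB → 21.82 GB.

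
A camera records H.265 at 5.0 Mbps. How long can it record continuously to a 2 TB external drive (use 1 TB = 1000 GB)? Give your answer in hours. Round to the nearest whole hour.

Capacity: 2 TB = 16,000,000 Mb.
Recording time: 16,000,000 / 5.000 = 3,200,000 s ≈ 889 hours.

889 hours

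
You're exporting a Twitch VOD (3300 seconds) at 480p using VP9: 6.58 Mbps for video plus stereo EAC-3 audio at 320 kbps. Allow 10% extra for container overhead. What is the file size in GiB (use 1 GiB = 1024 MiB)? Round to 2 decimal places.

2.92 GiB

Audio: 320 kbps = 0.320 Mbps.
Total bitrate: 6.58 + 0.320 = 6.900 Mbps.
Stream data: 6.900 Mbps × 3300 s = 22770.0 Mb.
With 10% container overhead: ×1.10.
25,047 Mb = 3,130,875,000 bytes ÷ 1,073,741,824 = 2.916 GiB.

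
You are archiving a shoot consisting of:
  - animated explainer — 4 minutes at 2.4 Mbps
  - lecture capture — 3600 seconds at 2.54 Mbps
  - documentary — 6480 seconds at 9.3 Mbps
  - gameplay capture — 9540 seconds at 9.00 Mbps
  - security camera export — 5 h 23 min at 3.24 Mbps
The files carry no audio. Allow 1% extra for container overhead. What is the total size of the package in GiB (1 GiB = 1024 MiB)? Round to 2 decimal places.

25.71 GiB

animated explainer: 2.400 Mbps × 240 s × 1.01 = 581.8 Mb
lecture capture: 2.540 Mbps × 3600 s × 1.01 = 9235.4 Mb
documentary: 9.300 Mbps × 6480 s × 1.01 = 60866.6 Mb
gameplay capture: 9.000 Mbps × 9540 s × 1.01 = 86718.6 Mb
security camera export: 3.240 Mbps × 19380 s × 1.01 = 63419.1 Mb
Total: 220821.6 Mb = 27602.7 MB.
= 25.71 GiB.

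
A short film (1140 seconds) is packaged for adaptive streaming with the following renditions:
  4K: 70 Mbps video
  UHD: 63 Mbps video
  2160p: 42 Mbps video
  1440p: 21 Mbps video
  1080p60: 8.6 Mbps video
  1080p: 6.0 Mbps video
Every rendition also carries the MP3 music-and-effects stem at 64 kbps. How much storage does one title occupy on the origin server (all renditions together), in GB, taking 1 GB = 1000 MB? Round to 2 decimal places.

Audio: 64 kbps = 0.064 Mbps.
Sum of rendition bitrates: (70+0.064) + (63+0.064) + (42+0.064) + (21+0.064) + (8.6+0.064) + (6.0+0.064) = 210.984 Mbps.
× 1140 s = 240,522 Mb = 30,065 MB = 30.07 GB.

30.07 GB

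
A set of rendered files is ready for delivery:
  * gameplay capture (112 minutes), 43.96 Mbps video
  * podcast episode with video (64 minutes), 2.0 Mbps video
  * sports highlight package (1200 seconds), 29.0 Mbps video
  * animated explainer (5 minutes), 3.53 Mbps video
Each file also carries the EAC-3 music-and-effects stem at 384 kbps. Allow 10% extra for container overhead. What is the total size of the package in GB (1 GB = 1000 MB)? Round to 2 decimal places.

47.24 GB

Audio: 384 kbps = 0.384 Mbps.
gameplay capture: 44.344 Mbps × 6720 s × 1.10 = 327790.8 Mb
podcast episode with video: 2.384 Mbps × 3840 s × 1.10 = 10070.0 Mb
sports highlight package: 29.384 Mbps × 1200 s × 1.10 = 38786.9 Mb
animated explainer: 3.914 Mbps × 300 s × 1.10 = 1291.6 Mb
Total: 377939.4 Mb = 47242.4 MB.
= 47.24 GB.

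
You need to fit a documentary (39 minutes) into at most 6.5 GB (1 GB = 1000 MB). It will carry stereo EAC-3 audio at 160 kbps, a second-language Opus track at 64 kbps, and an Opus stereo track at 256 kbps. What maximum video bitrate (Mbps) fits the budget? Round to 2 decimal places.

Budget: 6.5 GB = 52000.0 Mb.
39 min = 2340 s
Total bitrate budget: 52000.0 Mb / 2340 s = 22.222 Mbps.
Audio total: 160 + 64 + 256 = 480 kbps = 0.480 Mbps.
Video: 22.222 − 0.480 = 21.742 Mbps.

21.74 Mbps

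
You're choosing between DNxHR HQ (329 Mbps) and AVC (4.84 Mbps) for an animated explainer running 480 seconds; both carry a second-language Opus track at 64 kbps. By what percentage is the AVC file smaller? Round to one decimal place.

Audio: 64 kbps = 0.064 Mbps.
DNxHR HQ: 329.064 Mbps × 480 s = 157950.7 Mb = 19.744 GB.
AVC: 4.904 Mbps × 480 s = 2353.9 Mb = 0.294 GB.
Reduction: (1 − 0.294/19.744) × 100 = 98.51%.

98.5%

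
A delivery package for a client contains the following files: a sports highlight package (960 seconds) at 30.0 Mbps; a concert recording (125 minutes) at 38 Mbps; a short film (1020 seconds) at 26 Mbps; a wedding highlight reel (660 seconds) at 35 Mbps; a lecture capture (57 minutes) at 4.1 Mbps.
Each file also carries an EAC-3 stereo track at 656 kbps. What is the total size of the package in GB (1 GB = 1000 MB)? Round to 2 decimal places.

48.29 GB

Audio: 656 kbps = 0.656 Mbps.
sports highlight package: 30.656 Mbps × 960 s = 29429.8 Mb
concert recording: 38.656 Mbps × 7500 s = 289920.0 Mb
short film: 26.656 Mbps × 1020 s = 27189.1 Mb
wedding highlight reel: 35.656 Mbps × 660 s = 23533.0 Mb
lecture capture: 4.756 Mbps × 3420 s = 16265.5 Mb
Total: 386337.4 Mb = 48292.2 MB.
= 48.29 GB.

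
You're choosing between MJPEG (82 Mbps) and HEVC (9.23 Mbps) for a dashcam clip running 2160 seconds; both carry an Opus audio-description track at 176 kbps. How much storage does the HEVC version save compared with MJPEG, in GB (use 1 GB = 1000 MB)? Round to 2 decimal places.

Audio: 176 kbps = 0.176 Mbps.
MJPEG: 82.176 Mbps × 2160 s = 177500.2 Mb = 22.188 GB.
HEVC: 9.406 Mbps × 2160 s = 20317.0 Mb = 2.540 GB.
Saving: 22.188 − 2.540 = 19.648 GB.

19.65 GB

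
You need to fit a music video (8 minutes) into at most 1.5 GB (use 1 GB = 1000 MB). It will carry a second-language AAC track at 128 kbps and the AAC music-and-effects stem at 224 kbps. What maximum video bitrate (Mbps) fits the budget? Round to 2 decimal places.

24.65 Mbps

Budget: 1.5 GB = 12000.0 Mb.
8 min = 480 s
Total bitrate budget: 12000.0 Mb / 480 s = 25.000 Mbps.
Audio total: 128 + 224 = 352 kbps = 0.352 Mbps.
Video: 25.000 − 0.352 = 24.648 Mbps.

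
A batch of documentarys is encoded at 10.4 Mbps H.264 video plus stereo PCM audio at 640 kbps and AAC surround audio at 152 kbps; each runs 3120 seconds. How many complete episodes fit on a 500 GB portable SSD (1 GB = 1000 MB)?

114

Audio total: 640 + 152 = 792 kbps = 0.792 Mbps.
Total bitrate: 11.192 Mbps.
Per item: 11.192 Mbps × 3120 s = 34,919 Mb = 4,365 MB.
Capacity: 500 GB = 4,000,000 Mb; 114.55 items → 114 complete.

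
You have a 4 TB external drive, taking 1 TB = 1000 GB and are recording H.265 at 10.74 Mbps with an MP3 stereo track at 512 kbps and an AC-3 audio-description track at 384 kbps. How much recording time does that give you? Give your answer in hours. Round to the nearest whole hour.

Audio total: 512 + 384 = 896 kbps = 0.896 Mbps.
Total bitrate: 10.74 + 0.896 = 11.636 Mbps.
Capacity: 4 TB = 32,000,000 Mb.
Recording time: 32,000,000 / 11.636 = 2,750,086 s ≈ 764 hours.

764 hours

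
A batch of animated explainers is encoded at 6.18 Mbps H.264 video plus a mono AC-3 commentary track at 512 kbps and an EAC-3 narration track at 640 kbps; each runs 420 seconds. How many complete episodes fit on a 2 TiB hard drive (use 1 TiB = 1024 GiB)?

Audio total: 512 + 640 = 1152 kbps = 1.152 Mbps.
Total bitrate: 7.332 Mbps.
Per item: 7.332 Mbps × 420 s = 3,079 Mb = 384.9 MB.
Capacity: 2 TiB = 17,592,186 Mb; 5712.79 items → 5712 complete.

5712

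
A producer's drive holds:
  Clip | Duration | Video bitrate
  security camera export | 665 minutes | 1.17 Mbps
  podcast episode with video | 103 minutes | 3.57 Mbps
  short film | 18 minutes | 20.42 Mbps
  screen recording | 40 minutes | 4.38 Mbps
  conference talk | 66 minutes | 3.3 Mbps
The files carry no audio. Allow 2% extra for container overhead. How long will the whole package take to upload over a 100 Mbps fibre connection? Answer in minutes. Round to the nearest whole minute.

security camera export: 1.170 Mbps × 39900 s × 1.02 = 47616.7 Mb
podcast episode with video: 3.570 Mbps × 6180 s × 1.02 = 22503.9 Mb
short film: 20.420 Mbps × 1080 s × 1.02 = 22494.7 Mb
screen recording: 4.380 Mbps × 2400 s × 1.02 = 10722.2 Mb
conference talk: 3.300 Mbps × 3960 s × 1.02 = 13329.4 Mb
Total: 116666.8 Mb = 14583.3 MB.
At 100 Mbps: 116666.8 / 100 = 1167 s ≈ 19.4 minutes.

19 minutes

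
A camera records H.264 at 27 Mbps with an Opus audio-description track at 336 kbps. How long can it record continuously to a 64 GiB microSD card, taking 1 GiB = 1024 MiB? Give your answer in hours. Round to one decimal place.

Audio: 336 kbps = 0.336 Mbps.
Total bitrate: 27 + 0.336 = 27.336 Mbps.
Capacity: 64 GiB = 549,756 Mb.
Recording time: 549,756 / 27.336 = 20,111 s ≈ 5.59 hours.

5.6 hours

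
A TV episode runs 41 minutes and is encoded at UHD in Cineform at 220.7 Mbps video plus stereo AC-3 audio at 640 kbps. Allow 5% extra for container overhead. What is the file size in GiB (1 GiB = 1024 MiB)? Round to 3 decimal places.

41 min = 2460 s
Audio: 640 kbps = 0.640 Mbps.
Total bitrate: 220.7 + 0.640 = 221.340 Mbps.
Stream data: 221.340 Mbps × 2460 s = 544496.4 Mb.
With 5% container overhead: ×1.05.
571,721 Mb = 71,465,152,500 bytes ÷ 1,073,741,824 = 66.56 GiB.

66.557 GiB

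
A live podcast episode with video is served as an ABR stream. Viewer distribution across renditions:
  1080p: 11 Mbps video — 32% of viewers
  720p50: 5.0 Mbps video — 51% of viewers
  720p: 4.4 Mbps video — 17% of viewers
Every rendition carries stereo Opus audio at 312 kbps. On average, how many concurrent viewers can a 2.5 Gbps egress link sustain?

Audio: 312 kbps = 0.312 Mbps.
Average per-viewer bitrate: 0.32×11.312 + 0.51×5.312 + 0.17×4.712 = 7.130 Mbps.
2.5 Gbps = 2,500 Mbps; 2,500 / 7.130 = 350.63 → 350.

350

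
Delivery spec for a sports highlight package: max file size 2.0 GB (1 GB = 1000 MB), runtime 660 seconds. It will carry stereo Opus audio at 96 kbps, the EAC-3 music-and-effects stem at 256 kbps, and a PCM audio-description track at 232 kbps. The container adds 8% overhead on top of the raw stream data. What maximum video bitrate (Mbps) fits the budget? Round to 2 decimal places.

Budget: 2.0 GB = 16000.0 Mb.
Stream payload after overhead: 16000.0 / 1.08 = 14814.8 Mb.
Total bitrate budget: 14814.8 Mb / 660 s = 22.447 Mbps.
Audio total: 96 + 256 + 232 = 584 kbps = 0.584 Mbps.
Video: 22.447 − 0.584 = 21.863 Mbps.

21.86 Mbps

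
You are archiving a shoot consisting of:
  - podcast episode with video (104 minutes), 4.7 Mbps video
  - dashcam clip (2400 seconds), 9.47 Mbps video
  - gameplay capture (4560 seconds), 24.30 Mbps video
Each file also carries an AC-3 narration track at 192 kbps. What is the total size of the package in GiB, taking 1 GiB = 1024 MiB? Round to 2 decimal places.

19.25 GiB

Audio: 192 kbps = 0.192 Mbps.
podcast episode with video: 4.892 Mbps × 6240 s = 30526.1 Mb
dashcam clip: 9.662 Mbps × 2400 s = 23188.8 Mb
gameplay capture: 24.492 Mbps × 4560 s = 111683.5 Mb
Total: 165398.4 Mb = 20674.8 MB.
= 19.25 GiB.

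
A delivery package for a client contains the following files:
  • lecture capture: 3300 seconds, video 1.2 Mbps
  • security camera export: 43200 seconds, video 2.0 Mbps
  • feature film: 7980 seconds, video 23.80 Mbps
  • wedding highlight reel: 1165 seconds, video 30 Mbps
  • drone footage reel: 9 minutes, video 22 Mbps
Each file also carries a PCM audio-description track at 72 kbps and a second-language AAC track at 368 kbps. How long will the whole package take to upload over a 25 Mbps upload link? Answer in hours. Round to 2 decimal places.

Audio total: 72 + 368 = 440 kbps = 0.440 Mbps.
lecture capture: 1.640 Mbps × 3300 s = 5412.0 Mb
security camera export: 2.440 Mbps × 43200 s = 105408.0 Mb
feature film: 24.240 Mbps × 7980 s = 193435.2 Mb
wedding highlight reel: 30.440 Mbps × 1165 s = 35462.6 Mb
drone footage reel: 22.440 Mbps × 540 s = 12117.6 Mb
Total: 351835.4 Mb = 43979.4 MB.
At 25 Mbps: 351835.4 / 25 = 14073 s ≈ 3.91 hours.

3.91 hours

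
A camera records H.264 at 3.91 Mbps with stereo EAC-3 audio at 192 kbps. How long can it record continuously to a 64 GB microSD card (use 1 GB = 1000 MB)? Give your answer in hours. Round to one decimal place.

34.7 hours

Audio: 192 kbps = 0.192 Mbps.
Total bitrate: 3.91 + 0.192 = 4.102 Mbps.
Capacity: 64 GB = 512,000 Mb.
Recording time: 512,000 / 4.102 = 124,817 s ≈ 34.7 hours.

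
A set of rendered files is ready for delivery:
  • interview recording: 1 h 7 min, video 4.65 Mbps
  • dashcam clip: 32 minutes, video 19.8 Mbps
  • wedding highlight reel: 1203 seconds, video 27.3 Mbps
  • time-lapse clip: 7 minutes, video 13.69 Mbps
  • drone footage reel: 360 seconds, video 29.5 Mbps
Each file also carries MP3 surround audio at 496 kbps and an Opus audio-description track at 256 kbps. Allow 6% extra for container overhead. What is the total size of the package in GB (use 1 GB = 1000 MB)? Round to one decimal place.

14.8 GB

Audio total: 496 + 256 = 752 kbps = 0.752 Mbps.
interview recording: 5.402 Mbps × 4020 s × 1.06 = 23019.0 Mb
dashcam clip: 20.552 Mbps × 1920 s × 1.06 = 41827.4 Mb
wedding highlight reel: 28.052 Mbps × 1203 s × 1.06 = 35771.3 Mb
time-lapse clip: 14.442 Mbps × 420 s × 1.06 = 6429.6 Mb
drone footage reel: 30.252 Mbps × 360 s × 1.06 = 11544.2 Mb
Total: 118591.5 Mb = 14823.9 MB.
= 14.82 GB.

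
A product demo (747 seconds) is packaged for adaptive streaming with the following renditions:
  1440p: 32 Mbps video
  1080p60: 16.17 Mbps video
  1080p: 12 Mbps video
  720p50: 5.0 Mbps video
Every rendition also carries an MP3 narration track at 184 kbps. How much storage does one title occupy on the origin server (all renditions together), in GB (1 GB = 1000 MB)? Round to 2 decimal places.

6.15 GB

Audio: 184 kbps = 0.184 Mbps.
Sum of rendition bitrates: (32+0.184) + (16.17+0.184) + (12+0.184) + (5.0+0.184) = 65.906 Mbps.
× 747 s = 49,232 Mb = 6,154 MB = 6.154 GB.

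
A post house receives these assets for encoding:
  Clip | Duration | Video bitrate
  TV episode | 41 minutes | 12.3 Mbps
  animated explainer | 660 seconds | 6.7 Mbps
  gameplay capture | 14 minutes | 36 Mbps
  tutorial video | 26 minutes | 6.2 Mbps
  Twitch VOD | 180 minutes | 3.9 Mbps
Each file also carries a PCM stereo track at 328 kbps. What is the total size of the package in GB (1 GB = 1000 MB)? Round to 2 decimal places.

15.26 GB

Audio: 328 kbps = 0.328 Mbps.
TV episode: 12.628 Mbps × 2460 s = 31064.9 Mb
animated explainer: 7.028 Mbps × 660 s = 4638.5 Mb
gameplay capture: 36.328 Mbps × 840 s = 30515.5 Mb
tutorial video: 6.528 Mbps × 1560 s = 10183.7 Mb
Twitch VOD: 4.228 Mbps × 10800 s = 45662.4 Mb
Total: 122065.0 Mb = 15258.1 MB.
= 15.26 GB.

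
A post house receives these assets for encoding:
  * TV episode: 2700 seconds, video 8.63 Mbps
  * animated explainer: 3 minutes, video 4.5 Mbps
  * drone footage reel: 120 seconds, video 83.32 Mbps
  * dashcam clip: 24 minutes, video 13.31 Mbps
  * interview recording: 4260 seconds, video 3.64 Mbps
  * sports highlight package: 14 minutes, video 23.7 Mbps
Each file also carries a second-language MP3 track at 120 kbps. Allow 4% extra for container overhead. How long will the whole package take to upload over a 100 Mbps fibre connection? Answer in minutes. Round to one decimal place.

15.6 minutes

Audio: 120 kbps = 0.120 Mbps.
TV episode: 8.750 Mbps × 2700 s × 1.04 = 24570.0 Mb
animated explainer: 4.620 Mbps × 180 s × 1.04 = 864.9 Mb
drone footage reel: 83.440 Mbps × 120 s × 1.04 = 10413.3 Mb
dashcam clip: 13.430 Mbps × 1440 s × 1.04 = 20112.8 Mb
interview recording: 3.760 Mbps × 4260 s × 1.04 = 16658.3 Mb
sports highlight package: 23.820 Mbps × 840 s × 1.04 = 20809.2 Mb
Total: 93428.4 Mb = 11678.5 MB.
At 100 Mbps: 93428.4 / 100 = 934 s ≈ 15.6 minutes.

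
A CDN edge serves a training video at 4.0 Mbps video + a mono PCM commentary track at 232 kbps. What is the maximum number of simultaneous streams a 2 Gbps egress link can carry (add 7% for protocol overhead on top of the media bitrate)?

Audio: 232 kbps = 0.232 Mbps.
Per-viewer media rate: 4.232 Mbps.
On the wire with 7% overhead: 4.528 Mbps.
2 Gbps = 2,000 Mbps; 2,000 / 4.528 = 441.67 → 441 viewers.

441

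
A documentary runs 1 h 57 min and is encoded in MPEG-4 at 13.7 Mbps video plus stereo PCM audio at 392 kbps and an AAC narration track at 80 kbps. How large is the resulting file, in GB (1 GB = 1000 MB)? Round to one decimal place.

1 h 57 min = 117 min = 7020 s
Audio total: 392 + 80 = 472 kbps = 0.472 Mbps.
Total bitrate: 13.7 + 0.472 = 14.172 Mbps.
Stream data: 14.172 Mbps × 7020 s = 99487.4 Mb.
99,487 Mb ÷ 8 = 12,436 MB → 12.44 GB.

12.4 GB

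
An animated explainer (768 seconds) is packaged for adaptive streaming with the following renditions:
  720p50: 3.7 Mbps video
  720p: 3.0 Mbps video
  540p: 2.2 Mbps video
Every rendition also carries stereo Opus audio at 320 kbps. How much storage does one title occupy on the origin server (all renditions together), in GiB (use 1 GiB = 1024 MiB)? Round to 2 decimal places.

Audio: 320 kbps = 0.320 Mbps.
Sum of rendition bitrates: (3.7+0.320) + (3.0+0.320) + (2.2+0.320) = 9.860 Mbps.
× 768 s = 7,572 Mb = 946.6 MB = 0.8816 GiB.

0.88 GiB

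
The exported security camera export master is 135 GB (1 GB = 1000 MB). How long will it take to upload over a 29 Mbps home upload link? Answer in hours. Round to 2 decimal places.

File: 135 GB = 1080000.0 Mb.
At 29 Mbps: 1080000.0 / 29 = 37241.4 s ≈ 10.3 hours.

10.34 hours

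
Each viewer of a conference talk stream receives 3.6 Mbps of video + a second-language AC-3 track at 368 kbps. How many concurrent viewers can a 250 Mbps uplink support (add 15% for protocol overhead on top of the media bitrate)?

54

Audio: 368 kbps = 0.368 Mbps.
Per-viewer media rate: 3.968 Mbps.
On the wire with 15% overhead: 4.563 Mbps.
250 Mbps = 250.0 Mbps; 250.0 / 4.563 = 54.79 → 54 viewers.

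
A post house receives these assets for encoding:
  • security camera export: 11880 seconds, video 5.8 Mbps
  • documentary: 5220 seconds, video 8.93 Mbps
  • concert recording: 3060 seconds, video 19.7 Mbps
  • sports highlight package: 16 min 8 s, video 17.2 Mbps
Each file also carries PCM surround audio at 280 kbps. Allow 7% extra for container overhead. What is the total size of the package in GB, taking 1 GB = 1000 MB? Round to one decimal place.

Audio: 280 kbps = 0.280 Mbps.
security camera export: 6.080 Mbps × 11880 s × 1.07 = 77286.5 Mb
documentary: 9.210 Mbps × 5220 s × 1.07 = 51441.5 Mb
concert recording: 19.980 Mbps × 3060 s × 1.07 = 65418.5 Mb
sports highlight package: 17.480 Mbps × 968 s × 1.07 = 18105.1 Mb
Total: 212251.7 Mb = 26531.5 MB.
= 26.53 GB.

26.5 GB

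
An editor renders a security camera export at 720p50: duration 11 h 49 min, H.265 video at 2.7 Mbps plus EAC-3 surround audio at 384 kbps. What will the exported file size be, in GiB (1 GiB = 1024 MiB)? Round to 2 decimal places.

15.27 GiB

11 h 49 min = 709 min = 42540 s
Audio: 384 kbps = 0.384 Mbps.
Total bitrate: 2.7 + 0.384 = 3.084 Mbps.
Stream data: 3.084 Mbps × 42540 s = 131193.4 Mb.
131,193 Mb = 16,399,170,000 bytes ÷ 1,073,741,824 = 15.27 GiB.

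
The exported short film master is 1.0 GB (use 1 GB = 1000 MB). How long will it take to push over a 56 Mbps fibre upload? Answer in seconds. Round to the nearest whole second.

File: 1.0 GB = 8000.0 Mb.
At 56 Mbps: 8000.0 / 56 = 142.9 s ≈ 143 seconds.

143 seconds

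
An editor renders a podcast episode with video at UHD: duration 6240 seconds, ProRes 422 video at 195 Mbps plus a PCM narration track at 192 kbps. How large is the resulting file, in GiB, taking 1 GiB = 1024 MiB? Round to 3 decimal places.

141.794 GiB

Audio: 192 kbps = 0.192 Mbps.
Total bitrate: 195 + 0.192 = 195.192 Mbps.
Stream data: 195.192 Mbps × 6240 s = 1217998.1 Mb.
1,217,998 Mb = 152,249,760,000 bytes ÷ 1,073,741,824 = 141.8 GiB.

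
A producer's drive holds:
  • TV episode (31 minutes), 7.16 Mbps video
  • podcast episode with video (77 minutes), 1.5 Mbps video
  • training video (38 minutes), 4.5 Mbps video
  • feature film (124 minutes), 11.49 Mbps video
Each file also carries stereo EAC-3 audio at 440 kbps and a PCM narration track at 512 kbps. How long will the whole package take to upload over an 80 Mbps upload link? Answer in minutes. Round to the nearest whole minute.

27 minutes

Audio total: 440 + 512 = 952 kbps = 0.952 Mbps.
TV episode: 8.112 Mbps × 1860 s = 15088.3 Mb
podcast episode with video: 2.452 Mbps × 4620 s = 11328.2 Mb
training video: 5.452 Mbps × 2280 s = 12430.6 Mb
feature film: 12.442 Mbps × 7440 s = 92568.5 Mb
Total: 131415.6 Mb = 16427.0 MB.
At 80 Mbps: 131415.6 / 80 = 1643 s ≈ 27.4 minutes.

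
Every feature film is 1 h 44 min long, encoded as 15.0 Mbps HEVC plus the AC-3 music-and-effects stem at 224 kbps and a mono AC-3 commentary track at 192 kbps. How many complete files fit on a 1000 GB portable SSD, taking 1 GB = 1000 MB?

83

1 h 44 min = 104 min = 6240 s
Audio total: 224 + 192 = 416 kbps = 0.416 Mbps.
Total bitrate: 15.416 Mbps.
Per item: 15.416 Mbps × 6240 s = 96,196 Mb = 12,024 MB.
Capacity: 1000 GB = 8,000,000 Mb; 83.16 items → 83 complete.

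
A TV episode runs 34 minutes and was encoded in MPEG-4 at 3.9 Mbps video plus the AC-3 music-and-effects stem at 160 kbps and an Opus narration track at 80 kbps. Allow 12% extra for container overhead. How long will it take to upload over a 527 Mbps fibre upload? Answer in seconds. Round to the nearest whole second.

18 seconds

34 min = 2040 s
Audio total: 160 + 80 = 240 kbps = 0.240 Mbps.
Total bitrate: 4.140 Mbps.
File: 4.140 Mbps × 2040 s = 8445.6 Mb.
With 12% container overhead: ×1.12. → 9459.1 Mb.
At 527 Mbps: 9459.1 / 527 = 17.9 s ≈ 17.9 seconds.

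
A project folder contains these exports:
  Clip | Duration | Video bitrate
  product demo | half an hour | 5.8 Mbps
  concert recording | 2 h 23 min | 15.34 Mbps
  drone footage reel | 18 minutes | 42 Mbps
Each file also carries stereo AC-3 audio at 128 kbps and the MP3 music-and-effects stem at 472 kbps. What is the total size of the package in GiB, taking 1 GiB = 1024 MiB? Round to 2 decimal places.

Audio total: 128 + 472 = 600 kbps = 0.600 Mbps.
product demo: 6.400 Mbps × 1800 s = 11520.0 Mb
concert recording: 15.940 Mbps × 8580 s = 136765.2 Mb
drone footage reel: 42.600 Mbps × 1080 s = 46008.0 Mb
Total: 194293.2 Mb = 24286.7 MB.
= 22.62 GiB.

22.62 GiB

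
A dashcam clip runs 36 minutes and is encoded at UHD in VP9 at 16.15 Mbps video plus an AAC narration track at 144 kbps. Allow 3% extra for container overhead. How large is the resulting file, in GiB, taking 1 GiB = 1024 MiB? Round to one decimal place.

4.2 GiB

36 min = 2160 s
Audio: 144 kbps = 0.144 Mbps.
Total bitrate: 16.15 + 0.144 = 16.294 Mbps.
Stream data: 16.294 Mbps × 2160 s = 35195.0 Mb.
With 3% container overhead: ×1.03.
36,251 Mb = 4,531,361,400 bytes ÷ 1,073,741,824 = 4.220 GiB.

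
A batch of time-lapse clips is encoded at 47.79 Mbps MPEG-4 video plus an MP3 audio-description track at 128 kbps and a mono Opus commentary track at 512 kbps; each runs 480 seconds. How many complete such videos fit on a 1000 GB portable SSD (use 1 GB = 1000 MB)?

Audio total: 128 + 512 = 640 kbps = 0.640 Mbps.
Total bitrate: 48.430 Mbps.
Per item: 48.430 Mbps × 480 s = 23,246 Mb = 2,906 MB.
Capacity: 1000 GB = 8,000,000 Mb; 344.14 items → 344 complete.

344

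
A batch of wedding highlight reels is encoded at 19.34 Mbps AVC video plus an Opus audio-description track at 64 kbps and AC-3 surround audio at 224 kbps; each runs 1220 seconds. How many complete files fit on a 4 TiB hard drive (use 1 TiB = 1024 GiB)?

Audio total: 64 + 224 = 288 kbps = 0.288 Mbps.
Total bitrate: 19.628 Mbps.
Per item: 19.628 Mbps × 1220 s = 23,946 Mb = 2,993 MB.
Capacity: 4 TiB = 35,184,372 Mb; 1469.31 items → 1469 complete.

1469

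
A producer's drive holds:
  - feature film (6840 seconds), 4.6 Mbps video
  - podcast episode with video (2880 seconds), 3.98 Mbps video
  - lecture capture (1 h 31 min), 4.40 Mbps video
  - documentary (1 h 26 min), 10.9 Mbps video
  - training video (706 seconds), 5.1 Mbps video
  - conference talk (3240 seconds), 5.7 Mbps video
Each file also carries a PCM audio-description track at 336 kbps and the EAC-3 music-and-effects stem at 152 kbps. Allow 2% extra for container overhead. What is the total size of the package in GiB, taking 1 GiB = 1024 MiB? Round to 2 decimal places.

Audio total: 336 + 152 = 488 kbps = 0.488 Mbps.
feature film: 5.088 Mbps × 6840 s × 1.02 = 35498.0 Mb
podcast episode with video: 4.468 Mbps × 2880 s × 1.02 = 13125.2 Mb
lecture capture: 4.888 Mbps × 5460 s × 1.02 = 27222.2 Mb
documentary: 11.388 Mbps × 5160 s × 1.02 = 59937.3 Mb
training video: 5.588 Mbps × 706 s × 1.02 = 4024.0 Mb
conference talk: 6.188 Mbps × 3240 s × 1.02 = 20450.1 Mb
Total: 160256.9 Mb = 20032.1 MB.
= 18.66 GiB.

18.66 GiB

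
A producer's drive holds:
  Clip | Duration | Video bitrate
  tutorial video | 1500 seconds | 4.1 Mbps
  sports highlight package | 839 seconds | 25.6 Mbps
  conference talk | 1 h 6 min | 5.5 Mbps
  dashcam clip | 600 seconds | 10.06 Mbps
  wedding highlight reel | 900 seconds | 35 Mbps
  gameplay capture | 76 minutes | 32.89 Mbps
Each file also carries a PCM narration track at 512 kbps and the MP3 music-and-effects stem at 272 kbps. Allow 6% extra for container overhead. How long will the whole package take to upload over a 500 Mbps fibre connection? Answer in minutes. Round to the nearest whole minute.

Audio total: 512 + 272 = 784 kbps = 0.784 Mbps.
tutorial video: 4.884 Mbps × 1500 s × 1.06 = 7765.6 Mb
sports highlight package: 26.384 Mbps × 839 s × 1.06 = 23464.3 Mb
conference talk: 6.284 Mbps × 3960 s × 1.06 = 26377.7 Mb
dashcam clip: 10.844 Mbps × 600 s × 1.06 = 6896.8 Mb
wedding highlight reel: 35.784 Mbps × 900 s × 1.06 = 34137.9 Mb
gameplay capture: 33.674 Mbps × 4560 s × 1.06 = 162766.6 Mb
Total: 261409.0 Mb = 32676.1 MB.
At 500 Mbps: 261409.0 / 500 = 523 s ≈ 8.71 minutes.

9 minutes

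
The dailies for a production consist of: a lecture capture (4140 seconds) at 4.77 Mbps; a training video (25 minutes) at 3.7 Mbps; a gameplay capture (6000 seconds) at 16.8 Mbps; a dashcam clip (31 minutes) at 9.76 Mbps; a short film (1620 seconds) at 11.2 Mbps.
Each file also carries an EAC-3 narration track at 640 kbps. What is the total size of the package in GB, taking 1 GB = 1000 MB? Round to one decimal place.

Audio: 640 kbps = 0.640 Mbps.
lecture capture: 5.410 Mbps × 4140 s = 22397.4 Mb
training video: 4.340 Mbps × 1500 s = 6510.0 Mb
gameplay capture: 17.440 Mbps × 6000 s = 104640.0 Mb
dashcam clip: 10.400 Mbps × 1860 s = 19344.0 Mb
short film: 11.840 Mbps × 1620 s = 19180.8 Mb
Total: 172072.2 Mb = 21509.0 MB.
= 21.51 GB.

21.5 GB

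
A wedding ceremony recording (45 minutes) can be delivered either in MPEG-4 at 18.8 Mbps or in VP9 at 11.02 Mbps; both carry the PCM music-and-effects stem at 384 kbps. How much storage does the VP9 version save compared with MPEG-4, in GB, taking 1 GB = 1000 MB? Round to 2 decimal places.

45 min = 2700 s
Audio: 384 kbps = 0.384 Mbps.
MPEG-4: 19.184 Mbps × 2700 s = 51796.8 Mb = 6.475 GB.
VP9: 11.404 Mbps × 2700 s = 30790.8 Mb = 3.849 GB.
Saving: 6.475 − 3.849 = 2.626 GB.

2.63 GB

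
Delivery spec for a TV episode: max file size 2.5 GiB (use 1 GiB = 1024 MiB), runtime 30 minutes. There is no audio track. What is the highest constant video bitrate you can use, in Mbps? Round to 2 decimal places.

11.93 Mbps

Budget: 2.5 GiB = 21474.8 Mb.
30 min = 1800 s
Total bitrate budget: 21474.8 Mb / 1800 s = 11.930 Mbps.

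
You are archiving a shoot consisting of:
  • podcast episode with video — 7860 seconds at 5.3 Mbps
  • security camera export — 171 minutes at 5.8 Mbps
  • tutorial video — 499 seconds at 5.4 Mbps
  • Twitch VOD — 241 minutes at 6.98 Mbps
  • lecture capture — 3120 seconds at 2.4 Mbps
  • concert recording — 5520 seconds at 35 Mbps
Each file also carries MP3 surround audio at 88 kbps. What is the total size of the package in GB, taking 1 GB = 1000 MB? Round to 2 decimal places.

Audio: 88 kbps = 0.088 Mbps.
podcast episode with video: 5.388 Mbps × 7860 s = 42349.7 Mb
security camera export: 5.888 Mbps × 10260 s = 60410.9 Mb
tutorial video: 5.488 Mbps × 499 s = 2738.5 Mb
Twitch VOD: 7.068 Mbps × 14460 s = 102203.3 Mb
lecture capture: 2.488 Mbps × 3120 s = 7762.6 Mb
concert recording: 35.088 Mbps × 5520 s = 193685.8 Mb
Total: 409150.7 Mb = 51143.8 MB.
= 51.14 GB.

51.14 GB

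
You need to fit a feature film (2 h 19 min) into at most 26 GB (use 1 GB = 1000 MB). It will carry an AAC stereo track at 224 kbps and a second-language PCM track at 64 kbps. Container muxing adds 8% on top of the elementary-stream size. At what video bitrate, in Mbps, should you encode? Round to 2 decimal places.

Budget: 26 GB = 208000.0 Mb.
Stream payload after overhead: 208000.0 / 1.08 = 192592.6 Mb.
2 h 19 min = 139 min = 8340 s
Total bitrate budget: 192592.6 Mb / 8340 s = 23.093 Mbps.
Audio total: 224 + 64 = 288 kbps = 0.288 Mbps.
Video: 23.093 − 0.288 = 22.805 Mbps.

22.80 Mbps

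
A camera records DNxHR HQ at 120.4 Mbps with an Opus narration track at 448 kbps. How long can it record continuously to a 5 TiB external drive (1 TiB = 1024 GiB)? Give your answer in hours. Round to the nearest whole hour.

101 hours

Audio: 448 kbps = 0.448 Mbps.
Total bitrate: 120.4 + 0.448 = 120.848 Mbps.
Capacity: 5 TiB = 43,980,465 Mb.
Recording time: 43,980,465 / 120.848 = 363,932 s ≈ 101 hours.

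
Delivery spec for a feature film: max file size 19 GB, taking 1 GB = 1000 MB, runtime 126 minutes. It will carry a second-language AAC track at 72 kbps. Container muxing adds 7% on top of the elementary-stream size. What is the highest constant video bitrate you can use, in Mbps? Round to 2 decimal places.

Budget: 19 GB = 152000.0 Mb.
Stream payload after overhead: 152000.0 / 1.07 = 142056.1 Mb.
126 min = 7560 s
Total bitrate budget: 142056.1 Mb / 7560 s = 18.790 Mbps.
Audio: 72 kbps = 0.072 Mbps.
Video: 18.790 − 0.072 = 18.718 Mbps.

18.72 Mbps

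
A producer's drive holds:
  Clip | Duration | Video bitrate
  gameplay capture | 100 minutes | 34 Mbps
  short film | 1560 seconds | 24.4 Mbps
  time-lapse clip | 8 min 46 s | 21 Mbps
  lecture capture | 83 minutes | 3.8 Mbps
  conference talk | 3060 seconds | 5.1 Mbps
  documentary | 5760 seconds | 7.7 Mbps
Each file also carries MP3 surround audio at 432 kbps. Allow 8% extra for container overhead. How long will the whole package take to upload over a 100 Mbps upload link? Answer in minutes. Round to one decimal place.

Audio: 432 kbps = 0.432 Mbps.
gameplay capture: 34.432 Mbps × 6000 s × 1.08 = 223119.4 Mb
short film: 24.832 Mbps × 1560 s × 1.08 = 41837.0 Mb
time-lapse clip: 21.432 Mbps × 526 s × 1.08 = 12175.1 Mb
lecture capture: 4.232 Mbps × 4980 s × 1.08 = 22761.4 Mb
conference talk: 5.532 Mbps × 3060 s × 1.08 = 18282.2 Mb
documentary: 8.132 Mbps × 5760 s × 1.08 = 50587.5 Mb
Total: 368762.5 Mb = 46095.3 MB.
At 100 Mbps: 368762.5 / 100 = 3688 s ≈ 61.5 minutes.

61.5 minutes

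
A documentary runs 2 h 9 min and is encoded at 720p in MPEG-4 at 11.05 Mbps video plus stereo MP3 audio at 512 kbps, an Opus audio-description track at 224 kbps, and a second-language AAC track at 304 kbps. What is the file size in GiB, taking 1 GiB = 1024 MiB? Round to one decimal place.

10.9 GiB

2 h 9 min = 129 min = 7740 s
Audio total: 512 + 224 + 304 = 1040 kbps = 1.040 Mbps.
Total bitrate: 11.05 + 1.040 = 12.090 Mbps.
Stream data: 12.090 Mbps × 7740 s = 93576.6 Mb.
93,577 Mb = 11,697,075,000 bytes ÷ 1,073,741,824 = 10.89 GiB.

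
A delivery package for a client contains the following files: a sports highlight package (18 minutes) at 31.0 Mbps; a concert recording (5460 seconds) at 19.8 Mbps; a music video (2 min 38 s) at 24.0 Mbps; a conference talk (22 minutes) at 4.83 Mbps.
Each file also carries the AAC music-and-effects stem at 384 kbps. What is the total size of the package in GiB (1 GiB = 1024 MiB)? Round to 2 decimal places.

18.03 GiB

Audio: 384 kbps = 0.384 Mbps.
sports highlight package: 31.384 Mbps × 1080 s = 33894.7 Mb
concert recording: 20.184 Mbps × 5460 s = 110204.6 Mb
music video: 24.384 Mbps × 158 s = 3852.7 Mb
conference talk: 5.214 Mbps × 1320 s = 6882.5 Mb
Total: 154834.5 Mb = 19354.3 MB.
= 18.03 GiB.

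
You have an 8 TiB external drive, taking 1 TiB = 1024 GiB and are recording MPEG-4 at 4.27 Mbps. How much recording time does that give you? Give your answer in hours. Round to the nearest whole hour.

Capacity: 8 TiB = 70,368,744 Mb.
Recording time: 70,368,744 / 4.270 = 16,479,800 s ≈ 4,578 hours.

4578 hours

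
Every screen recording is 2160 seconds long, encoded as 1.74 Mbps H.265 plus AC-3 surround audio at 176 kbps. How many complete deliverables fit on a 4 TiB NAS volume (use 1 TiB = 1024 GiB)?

Audio: 176 kbps = 0.176 Mbps.
Total bitrate: 1.916 Mbps.
Per item: 1.916 Mbps × 2160 s = 4,139 Mb = 517.3 MB.
Capacity: 4 TiB = 35,184,372 Mb; 8501.60 items → 8501 complete.

8501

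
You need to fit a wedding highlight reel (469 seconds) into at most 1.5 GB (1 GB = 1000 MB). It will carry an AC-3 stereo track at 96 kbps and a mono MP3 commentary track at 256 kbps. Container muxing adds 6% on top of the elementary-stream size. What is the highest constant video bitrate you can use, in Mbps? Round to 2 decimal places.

Budget: 1.5 GB = 12000.0 Mb.
Stream payload after overhead: 12000.0 / 1.06 = 11320.8 Mb.
Total bitrate budget: 11320.8 Mb / 469 s = 24.138 Mbps.
Audio total: 96 + 256 = 352 kbps = 0.352 Mbps.
Video: 24.138 − 0.352 = 23.786 Mbps.

23.79 Mbps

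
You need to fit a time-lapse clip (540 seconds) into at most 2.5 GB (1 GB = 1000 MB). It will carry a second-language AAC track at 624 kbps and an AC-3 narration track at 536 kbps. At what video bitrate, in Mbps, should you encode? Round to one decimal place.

35.9 Mbps

Budget: 2.5 GB = 20000.0 Mb.
Total bitrate budget: 20000.0 Mb / 540 s = 37.037 Mbps.
Audio total: 624 + 536 = 1160 kbps = 1.160 Mbps.
Video: 37.037 − 1.160 = 35.877 Mbps.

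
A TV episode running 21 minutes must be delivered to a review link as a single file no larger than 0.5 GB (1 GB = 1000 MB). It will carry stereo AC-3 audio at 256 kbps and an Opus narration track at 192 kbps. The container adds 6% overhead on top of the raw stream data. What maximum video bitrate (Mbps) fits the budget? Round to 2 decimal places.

Budget: 0.5 GB = 4000.0 Mb.
Stream payload after overhead: 4000.0 / 1.06 = 3773.6 Mb.
21 min = 1260 s
Total bitrate budget: 3773.6 Mb / 1260 s = 2.995 Mbps.
Audio total: 256 + 192 = 448 kbps = 0.448 Mbps.
Video: 2.995 − 0.448 = 2.547 Mbps.

2.55 Mbps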